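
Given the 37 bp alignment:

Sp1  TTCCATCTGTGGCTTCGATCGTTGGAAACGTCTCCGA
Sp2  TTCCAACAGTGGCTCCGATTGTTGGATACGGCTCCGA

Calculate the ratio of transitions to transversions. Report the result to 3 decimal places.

Transitions are A↔G and C↔T; transversions are all other mismatches.
Transitions: 2. Transversions: 4.
R = 2/4 = 0.500.

0.500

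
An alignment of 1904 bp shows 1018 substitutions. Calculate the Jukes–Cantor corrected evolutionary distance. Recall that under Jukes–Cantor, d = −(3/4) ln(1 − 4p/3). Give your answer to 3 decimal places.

p = 1018/1904 ≈ 0.534664.
d = −(3/4) ln(1 − 4p/3) = −0.75 ln(1 − 0.712885) = −0.75 ln(0.287115)
  = −0.75 × (-1.247872) = 0.935904 substitutions/site.

0.936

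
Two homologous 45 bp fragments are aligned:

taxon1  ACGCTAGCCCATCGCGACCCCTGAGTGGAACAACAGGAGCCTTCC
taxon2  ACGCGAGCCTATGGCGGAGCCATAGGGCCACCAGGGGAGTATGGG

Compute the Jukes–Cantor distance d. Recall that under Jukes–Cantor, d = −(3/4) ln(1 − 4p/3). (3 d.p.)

0.621

The sequences differ at 19 of 45 sites, so p = 19/45 ≈ 0.422222.
d = −(3/4) ln(1 − 4p/3) = −0.75 ln(1 − 0.562963) = −0.75 ln(0.437037)
  = −0.75 × (-0.827737) = 0.620803 substitutions/site.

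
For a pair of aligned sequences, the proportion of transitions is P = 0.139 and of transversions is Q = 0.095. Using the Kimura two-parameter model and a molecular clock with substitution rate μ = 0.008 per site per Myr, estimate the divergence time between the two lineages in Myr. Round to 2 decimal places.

Under the Kimura two-parameter model, d = −½ ln(1 − 2P − Q) − ¼ ln(1 − 2Q).
1 − 2P − Q = 0.627, giving −½ ln(0.627) = 0.233404.
1 − 2Q = 0.81, giving −¼ ln(0.81) = 0.052680.
d = 0.233404 + 0.052680 = 0.286084.
Under a molecular clock d = 2μt, so t = d/(2μ) = 0.286084 / (2 × 0.008) = 17.88 Myr.

17.88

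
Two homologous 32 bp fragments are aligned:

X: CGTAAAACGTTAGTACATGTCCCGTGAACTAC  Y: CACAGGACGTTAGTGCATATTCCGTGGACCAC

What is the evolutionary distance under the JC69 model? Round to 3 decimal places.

The sequences differ at 9 of 32 sites (2, 3, 5, 6, 15, 19, 21, 27, 30), so p = 9/32 = 0.28125.
d = −(3/4) ln(1 − 4p/3) = −0.75 ln(1 − 0.375) = −0.75 ln(0.625)
  = −0.75 × (-0.470004) = 0.352503 substitutions/site.

0.353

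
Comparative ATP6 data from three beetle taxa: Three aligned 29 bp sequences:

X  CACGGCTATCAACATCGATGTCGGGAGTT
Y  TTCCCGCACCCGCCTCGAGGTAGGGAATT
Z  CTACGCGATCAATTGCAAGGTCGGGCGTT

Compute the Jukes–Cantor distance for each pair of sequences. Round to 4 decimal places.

X–Y: 13/29 sites differ → p ≈ 0.448276, d = −0.75 ln(1 − 0.597701) = 0.682920 ≈ 0.6829.
X–Z: 10/29 sites differ → p ≈ 0.344828, d = −0.75 ln(1 − 0.459771) = 0.461822 ≈ 0.4618.
Y–Z: 15/29 sites differ → p ≈ 0.517241, d = −0.75 ln(1 − 0.689655) = 0.877553 ≈ 0.8776.

d(X,Y) = 0.6829, d(X,Z) = 0.4618, d(Y,Z) = 0.8776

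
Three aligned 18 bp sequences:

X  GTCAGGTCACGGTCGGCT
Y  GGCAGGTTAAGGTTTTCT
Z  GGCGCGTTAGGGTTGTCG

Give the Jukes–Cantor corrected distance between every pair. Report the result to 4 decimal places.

X–Y: 6/18 sites differ → p ≈ 0.333333, d = −0.75 ln(1 − 0.444444) = 0.440839 ≈ 0.4408.
X–Z: 8/18 sites differ → p ≈ 0.444444, d = −0.75 ln(1 − 0.592592) = 0.673455 ≈ 0.6735.
Y–Z: 5/18 sites differ → p ≈ 0.277778, d = −0.75 ln(1 − 0.370371) = 0.346968 ≈ 0.3470.

d(X,Y) = 0.4408, d(X,Z) = 0.6735, d(Y,Z) = 0.3470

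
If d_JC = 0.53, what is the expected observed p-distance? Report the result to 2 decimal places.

p = (3/4)(1 − e^(−4d/3)) = 0.75 × (1 − e^(-0.706667)) = 0.75 × (1 − 0.493286) = 0.380036.

0.38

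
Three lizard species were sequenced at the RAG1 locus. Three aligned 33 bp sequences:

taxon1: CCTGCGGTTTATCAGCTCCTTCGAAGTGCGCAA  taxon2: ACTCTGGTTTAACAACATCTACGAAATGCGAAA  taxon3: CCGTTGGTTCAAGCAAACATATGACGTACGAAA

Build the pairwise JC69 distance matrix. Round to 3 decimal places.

d(taxon1,taxon2) = 0.388, d(taxon1,taxon3) = 0.780, d(taxon2,taxon3) = 0.559

taxon1–taxon2: 10/33 sites differ → p ≈ 0.30303, d = −0.75 ln(1 − 0.40404) = 0.388186 ≈ 0.388.
taxon1–taxon3: 16/33 sites differ → p ≈ 0.484848, d = −0.75 ln(1 − 0.646464) = 0.779827 ≈ 0.780.
taxon2–taxon3: 13/33 sites differ → p ≈ 0.393939, d = −0.75 ln(1 − 0.525252) = 0.558728 ≈ 0.559.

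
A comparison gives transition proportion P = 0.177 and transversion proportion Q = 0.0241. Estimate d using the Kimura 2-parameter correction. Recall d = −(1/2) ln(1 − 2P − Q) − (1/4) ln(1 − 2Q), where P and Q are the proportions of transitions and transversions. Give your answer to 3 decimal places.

0.250

Under the Kimura two-parameter model, d = −½ ln(1 − 2P − Q) − ¼ ln(1 − 2Q).
1 − 2P − Q = 0.6219, giving −½ ln(0.6219) = 0.237488.
1 − 2Q = 0.9518, giving −¼ ln(0.9518) = 0.012350.
d = 0.237488 + 0.012350 = 0.249838.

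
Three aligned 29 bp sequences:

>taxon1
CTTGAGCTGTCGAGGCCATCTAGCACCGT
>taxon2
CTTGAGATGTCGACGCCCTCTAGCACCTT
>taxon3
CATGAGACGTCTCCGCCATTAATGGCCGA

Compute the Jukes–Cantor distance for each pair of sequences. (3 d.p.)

d(taxon1,taxon2) = 0.152, d(taxon1,taxon3) = 0.602, d(taxon2,taxon3) = 0.602

taxon1–taxon2: 4/29 sites differ → p ≈ 0.137931, d = −0.75 ln(1 − 0.183908) = 0.152421 ≈ 0.152.
taxon1–taxon3: 12/29 sites differ → p ≈ 0.413793, d = −0.75 ln(1 − 0.551724) = 0.601760 ≈ 0.602.
taxon2–taxon3: 12/29 sites differ → p ≈ 0.413793, d = −0.75 ln(1 − 0.551724) = 0.601760 ≈ 0.602.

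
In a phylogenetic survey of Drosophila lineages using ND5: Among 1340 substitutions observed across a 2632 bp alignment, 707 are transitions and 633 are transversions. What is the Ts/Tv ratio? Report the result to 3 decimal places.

1.117

R = 707/633 = 1.116903… ≈ 1.117 (to 3 d.p.).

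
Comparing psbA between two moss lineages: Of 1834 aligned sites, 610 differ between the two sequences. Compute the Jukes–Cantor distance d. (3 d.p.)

0.440

p = 610/1834 ≈ 0.332606.
d = −(3/4) ln(1 − 4p/3) = −0.75 ln(1 − 0.443475) = −0.75 ln(0.556525)
  = −0.75 × (-0.586043) = 0.439532 substitutions/site.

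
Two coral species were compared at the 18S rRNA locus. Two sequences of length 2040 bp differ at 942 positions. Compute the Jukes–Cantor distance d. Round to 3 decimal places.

p = 942/2040 ≈ 0.461765.
d = −(3/4) ln(1 − 4p/3) = −0.75 ln(1 − 0.615687) = −0.75 ln(0.384313)
  = −0.75 × (-0.956298) = 0.717224 substitutions/site.

0.717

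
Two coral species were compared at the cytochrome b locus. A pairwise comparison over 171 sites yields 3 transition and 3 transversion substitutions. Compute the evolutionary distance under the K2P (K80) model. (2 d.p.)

0.04

P = 3/171 ≈ 0.017544 and Q = 3/171 ≈ 0.017544.
Under the Kimura two-parameter model, d = −½ ln(1 − 2P − Q) − ¼ ln(1 − 2Q).
1 − 2P − Q = 0.947368, giving −½ ln(0.947368) = 0.027034.
1 − 2Q = 0.964912, giving −¼ ln(0.964912) = 0.008930.
d = 0.027034 + 0.008930 = 0.035964.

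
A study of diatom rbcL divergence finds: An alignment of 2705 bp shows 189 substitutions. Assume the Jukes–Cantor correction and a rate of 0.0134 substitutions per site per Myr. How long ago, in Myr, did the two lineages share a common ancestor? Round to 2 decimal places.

2.74

p = 189/2705 ≈ 0.069871.
d = −(3/4) ln(1 − 4p/3) = −0.75 ln(1 − 0.093161) = −0.75 ln(0.906839)
  = −0.75 × (-0.097790) = 0.073343 substitutions/site.
Under a molecular clock d = 2μt, so t = d/(2μ) = 0.073343 / (2 × 0.0134) = 2.74 Myr.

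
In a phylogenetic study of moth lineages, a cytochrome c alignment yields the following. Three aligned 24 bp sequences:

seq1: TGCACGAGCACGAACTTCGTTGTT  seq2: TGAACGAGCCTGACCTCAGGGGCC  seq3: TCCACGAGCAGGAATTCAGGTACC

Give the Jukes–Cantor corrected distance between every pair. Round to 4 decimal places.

d(seq1,seq2) = 0.6082, d(seq1,seq3) = 0.5199, d(seq2,seq3) = 0.4408

seq1–seq2: 10/24 sites differ → p ≈ 0.416667, d = −0.75 ln(1 − 0.555556) = 0.608198 ≈ 0.6082.
seq1–seq3: 9/24 sites differ → p = 0.375, d = −0.75 ln(1 − 0.5) = 0.519860 ≈ 0.5199.
seq2–seq3: 8/24 sites differ → p ≈ 0.333333, d = −0.75 ln(1 − 0.444444) = 0.440839 ≈ 0.4408.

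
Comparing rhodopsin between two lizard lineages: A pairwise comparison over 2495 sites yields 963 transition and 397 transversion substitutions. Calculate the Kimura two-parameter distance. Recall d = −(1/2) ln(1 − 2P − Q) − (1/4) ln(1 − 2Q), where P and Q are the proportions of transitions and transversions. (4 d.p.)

P = 963/2495 ≈ 0.385972 and Q = 397/2495 ≈ 0.159118.
Under the Kimura two-parameter model, d = −½ ln(1 − 2P − Q) − ¼ ln(1 − 2Q).
1 − 2P − Q = 0.068938, giving −½ ln(0.068938) = 1.337274.
1 − 2Q = 0.681764, giving −¼ ln(0.681764) = 0.095768.
d = 1.337274 + 0.095768 = 1.433042.

1.4330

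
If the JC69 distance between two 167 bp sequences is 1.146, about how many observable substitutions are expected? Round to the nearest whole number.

98

Invert JC69: p = (3/4)(1 − e^(−4d/3)) = 0.75 × (1 − e^(-1.528)) = 0.75 × (1 − 0.216969) = 0.587273.
Expected differing sites = pL ≈ 0.587273 × 167 = 98.074591 ≈ 98.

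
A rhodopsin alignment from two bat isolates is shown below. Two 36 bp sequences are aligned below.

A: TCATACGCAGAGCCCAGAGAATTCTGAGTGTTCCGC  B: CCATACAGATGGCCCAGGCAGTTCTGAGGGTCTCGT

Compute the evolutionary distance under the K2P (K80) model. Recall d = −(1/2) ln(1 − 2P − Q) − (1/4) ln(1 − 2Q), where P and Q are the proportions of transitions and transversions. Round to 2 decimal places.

0.47

Of 36 sites, 8 differences are transitions and 4 are transversions, so P = 8/36 ≈ 0.222222 and Q = 4/36 ≈ 0.111111.
Under the Kimura two-parameter model, d = −½ ln(1 − 2P − Q) − ¼ ln(1 − 2Q).
1 − 2P − Q = 0.444445, giving −½ ln(0.444445) = 0.405464.
1 − 2Q = 0.777778, giving −¼ ln(0.777778) = 0.062829.
d = 0.405464 + 0.062829 = 0.468293.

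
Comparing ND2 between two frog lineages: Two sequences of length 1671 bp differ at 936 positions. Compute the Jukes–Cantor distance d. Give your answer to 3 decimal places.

p = 936/1671 ≈ 0.560144.
d = −(3/4) ln(1 − 4p/3) = −0.75 ln(1 − 0.746859) = −0.75 ln(0.253141)
  = −0.75 × (-1.373809) = 1.030357 substitutions/site.

1.030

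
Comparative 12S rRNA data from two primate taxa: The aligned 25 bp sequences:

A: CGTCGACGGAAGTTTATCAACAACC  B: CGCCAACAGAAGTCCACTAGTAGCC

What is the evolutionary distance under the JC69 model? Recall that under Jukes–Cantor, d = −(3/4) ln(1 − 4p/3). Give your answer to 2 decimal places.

0.57

The sequences differ at 10 of 25 sites (3, 5, 8, 14, 15, 17, 18, 20, 21, 23), so p = 10/25 = 0.4.
d = −(3/4) ln(1 − 4p/3) = −0.75 ln(1 − 0.533333) = −0.75 ln(0.466667)
  = −0.75 × (-0.762139) = 0.571604 substitutions/site.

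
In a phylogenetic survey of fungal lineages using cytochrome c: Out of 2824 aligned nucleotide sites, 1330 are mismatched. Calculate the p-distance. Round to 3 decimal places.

0.471

p = 1330/2824 = 0.470963… ≈ 0.471 (to 3 d.p.).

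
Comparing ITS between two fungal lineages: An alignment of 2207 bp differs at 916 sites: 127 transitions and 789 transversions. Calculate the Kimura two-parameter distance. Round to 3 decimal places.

0.634

P = 127/2207 ≈ 0.057544 and Q = 789/2207 ≈ 0.357499.
Under the Kimura two-parameter model, d = −½ ln(1 − 2P − Q) − ¼ ln(1 − 2Q).
1 − 2P − Q = 0.527413, giving −½ ln(0.527413) = 0.319886.
1 − 2Q = 0.285002, giving −¼ ln(0.285002) = 0.313815.
d = 0.319886 + 0.313815 = 0.633701.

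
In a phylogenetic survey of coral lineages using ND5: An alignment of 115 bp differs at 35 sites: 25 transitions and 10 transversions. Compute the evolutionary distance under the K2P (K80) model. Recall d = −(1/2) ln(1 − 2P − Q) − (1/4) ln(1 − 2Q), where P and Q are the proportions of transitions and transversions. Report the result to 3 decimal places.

0.417

P = 25/115 ≈ 0.217391 and Q = 10/115 ≈ 0.086957.
Under the Kimura two-parameter model, d = −½ ln(1 − 2P − Q) − ¼ ln(1 − 2Q).
1 − 2P − Q = 0.478261, giving −½ ln(0.478261) = 0.368799.
1 − 2Q = 0.826086, giving −¼ ln(0.826086) = 0.047764.
d = 0.368799 + 0.047764 = 0.416563.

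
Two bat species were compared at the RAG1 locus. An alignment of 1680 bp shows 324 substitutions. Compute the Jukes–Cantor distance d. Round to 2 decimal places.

0.22

p = 324/1680 ≈ 0.192857.
d = −(3/4) ln(1 − 4p/3) = −0.75 ln(1 − 0.257143) = −0.75 ln(0.742857)
  = −0.75 × (-0.297252) = 0.222939 substitutions/site.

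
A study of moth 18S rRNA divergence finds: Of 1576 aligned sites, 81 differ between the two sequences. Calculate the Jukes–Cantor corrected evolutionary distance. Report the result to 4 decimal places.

0.0532

p = 81/1576 ≈ 0.051396.
d = −(3/4) ln(1 − 4p/3) = −0.75 ln(1 − 0.068528) = −0.75 ln(0.931472)
  = −0.75 × (-0.070989) = 0.053242 substitutions/site.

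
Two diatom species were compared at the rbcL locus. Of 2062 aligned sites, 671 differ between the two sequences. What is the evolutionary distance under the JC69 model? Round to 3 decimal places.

0.427

p = 671/2062 ≈ 0.325412.
d = −(3/4) ln(1 − 4p/3) = −0.75 ln(1 − 0.433883) = −0.75 ln(0.566117)
  = −0.75 × (-0.568955) = 0.426716 substitutions/site.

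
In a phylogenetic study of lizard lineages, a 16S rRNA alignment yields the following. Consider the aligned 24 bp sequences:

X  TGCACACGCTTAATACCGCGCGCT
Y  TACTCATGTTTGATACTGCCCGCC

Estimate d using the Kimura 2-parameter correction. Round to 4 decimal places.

Of 24 sites, 6 differences are transitions and 2 are transversions, so P = 6/24 = 0.25 and Q = 2/24 ≈ 0.083333.
Under the Kimura two-parameter model, d = −½ ln(1 − 2P − Q) − ¼ ln(1 − 2Q).
1 − 2P − Q = 0.416667, giving −½ ln(0.416667) = 0.437734.
1 − 2Q = 0.833334, giving −¼ ln(0.833334) = 0.045580.
d = 0.437734 + 0.045580 = 0.483314.

0.4833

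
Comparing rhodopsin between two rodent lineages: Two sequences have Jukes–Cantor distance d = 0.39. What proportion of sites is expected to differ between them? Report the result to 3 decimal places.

0.304

p = (3/4)(1 − e^(−4d/3)) = 0.75 × (1 − e^(-0.52)) = 0.75 × (1 − 0.594521) = 0.304109.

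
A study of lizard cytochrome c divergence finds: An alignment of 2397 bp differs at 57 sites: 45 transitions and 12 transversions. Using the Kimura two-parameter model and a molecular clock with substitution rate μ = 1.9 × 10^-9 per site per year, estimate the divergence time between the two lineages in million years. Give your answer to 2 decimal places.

6.38

P = 45/2397 ≈ 0.018773 and Q = 12/2397 ≈ 0.005006.
Under the Kimura two-parameter model, d = −½ ln(1 − 2P − Q) − ¼ ln(1 − 2Q).
1 − 2P − Q = 0.957448, giving −½ ln(0.957448) = 0.021742.
1 − 2Q = 0.989988, giving −¼ ln(0.989988) = 0.002516.
d = 0.021742 + 0.002516 = 0.024258.
Under a molecular clock d = 2μt, so t = d/(2μ) = 0.024258 / (2 × 1.9 × 10^-9) = 6.38 million years.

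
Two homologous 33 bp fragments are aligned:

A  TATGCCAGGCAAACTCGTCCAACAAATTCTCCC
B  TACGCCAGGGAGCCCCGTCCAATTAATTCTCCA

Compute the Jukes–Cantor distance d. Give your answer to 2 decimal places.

The sequences differ at 8 of 33 sites (3, 10, 12, 13, 15, 23, 24, 33), so p = 8/33 ≈ 0.242424.
d = −(3/4) ln(1 − 4p/3) = −0.75 ln(1 − 0.323232) = −0.75 ln(0.676768)
  = −0.75 × (-0.390427) = 0.292820 substitutions/site.

0.29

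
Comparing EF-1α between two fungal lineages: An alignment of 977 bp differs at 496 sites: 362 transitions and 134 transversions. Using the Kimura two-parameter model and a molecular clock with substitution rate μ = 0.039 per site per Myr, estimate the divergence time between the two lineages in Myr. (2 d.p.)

14.52

P = 362/977 ≈ 0.370522 and Q = 134/977 ≈ 0.137155.
Under the Kimura two-parameter model, d = −½ ln(1 − 2P − Q) − ¼ ln(1 − 2Q).
1 − 2P − Q = 0.121801, giving −½ ln(0.121801) = 1.052683.
1 − 2Q = 0.72569, giving −¼ ln(0.72569) = 0.080158.
d = 1.052683 + 0.080158 = 1.132841.
Under a molecular clock d = 2μt, so t = d/(2μ) = 1.132841 / (2 × 0.039) = 14.52 Myr.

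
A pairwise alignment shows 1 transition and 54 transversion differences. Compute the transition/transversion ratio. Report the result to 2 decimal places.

0.02

R = 1/54 = 0.018518… ≈ 0.02 (to 2 d.p.).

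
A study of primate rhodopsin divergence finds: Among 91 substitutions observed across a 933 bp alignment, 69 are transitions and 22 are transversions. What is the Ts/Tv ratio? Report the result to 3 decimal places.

3.136

R = 69/22 = 3.136363… ≈ 3.136 (to 3 d.p.).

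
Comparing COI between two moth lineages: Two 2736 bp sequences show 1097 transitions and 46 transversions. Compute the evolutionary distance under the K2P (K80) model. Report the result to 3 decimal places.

0.862

P = 1097/2736 ≈ 0.40095 and Q = 46/2736 ≈ 0.016813.
Under the Kimura two-parameter model, d = −½ ln(1 − 2P − Q) − ¼ ln(1 − 2Q).
1 − 2P − Q = 0.181287, giving −½ ln(0.181287) = 0.853837.
1 − 2Q = 0.966374, giving −¼ ln(0.966374) = 0.008551.
d = 0.853837 + 0.008551 = 0.862388.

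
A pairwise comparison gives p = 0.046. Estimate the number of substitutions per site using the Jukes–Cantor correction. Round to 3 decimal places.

0.047

d = −(3/4) ln(1 − 4p/3) = −0.75 ln(1 − 0.061333) = −0.75 ln(0.938667)
  = −0.75 × (-0.063294) = 0.047471 substitutions/site.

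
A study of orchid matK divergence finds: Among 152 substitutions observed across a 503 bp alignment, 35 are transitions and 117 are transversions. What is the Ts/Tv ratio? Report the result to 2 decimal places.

0.30

R = 35/117 = 0.299145… ≈ 0.30 (to 2 d.p.).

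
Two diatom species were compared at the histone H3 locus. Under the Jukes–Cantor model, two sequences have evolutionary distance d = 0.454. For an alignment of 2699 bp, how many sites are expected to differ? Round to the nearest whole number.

Invert JC69: p = (3/4)(1 − e^(−4d/3)) = 0.75 × (1 − e^(-0.605333)) = 0.75 × (1 − 0.545893) = 0.340580.
Expected differing sites = pL ≈ 0.340580 × 2699 = 919.22542 ≈ 919.

919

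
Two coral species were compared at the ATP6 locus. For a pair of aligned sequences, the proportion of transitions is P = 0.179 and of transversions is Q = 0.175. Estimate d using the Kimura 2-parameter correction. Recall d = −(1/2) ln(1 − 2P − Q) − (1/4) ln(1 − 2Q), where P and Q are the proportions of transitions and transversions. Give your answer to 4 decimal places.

0.4884

Under the Kimura two-parameter model, d = −½ ln(1 − 2P − Q) − ¼ ln(1 − 2Q).
1 − 2P − Q = 0.467, giving −½ ln(0.467) = 0.380713.
1 − 2Q = 0.65, giving −¼ ln(0.65) = 0.107696.
d = 0.380713 + 0.107696 = 0.488409.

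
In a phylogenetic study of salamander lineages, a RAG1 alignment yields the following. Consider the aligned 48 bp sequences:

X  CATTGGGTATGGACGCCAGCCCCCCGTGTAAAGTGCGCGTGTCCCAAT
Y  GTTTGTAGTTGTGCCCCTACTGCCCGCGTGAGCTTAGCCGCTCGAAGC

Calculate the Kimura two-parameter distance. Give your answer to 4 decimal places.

0.9612

Of 48 sites, 9 differences are transitions and 17 are transversions, so P = 9/48 = 0.1875 and Q = 17/48 ≈ 0.354167.
Under the Kimura two-parameter model, d = −½ ln(1 − 2P − Q) − ¼ ln(1 − 2Q).
1 − 2P − Q = 0.270833, giving −½ ln(0.270833) = 0.653126.
1 − 2Q = 0.291666, giving −¼ ln(0.291666) = 0.308036.
d = 0.653126 + 0.308036 = 0.961162.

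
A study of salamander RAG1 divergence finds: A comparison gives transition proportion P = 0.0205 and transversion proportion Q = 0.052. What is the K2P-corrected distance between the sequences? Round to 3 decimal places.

Under the Kimura two-parameter model, d = −½ ln(1 − 2P − Q) − ¼ ln(1 − 2Q).
1 − 2P − Q = 0.907, giving −½ ln(0.907) = 0.048806.
1 − 2Q = 0.896, giving −¼ ln(0.896) = 0.027454.
d = 0.048806 + 0.027454 = 0.076260.

0.076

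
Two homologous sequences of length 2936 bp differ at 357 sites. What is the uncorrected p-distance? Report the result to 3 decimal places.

p = 357/2936 = 0.121594… ≈ 0.122 (to 3 d.p.).

0.122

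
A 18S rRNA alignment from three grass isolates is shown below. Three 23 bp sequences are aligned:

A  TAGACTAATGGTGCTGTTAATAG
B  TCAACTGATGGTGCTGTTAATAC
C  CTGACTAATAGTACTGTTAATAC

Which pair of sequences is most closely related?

A–B: 4/23 differ, p = 0.174, d = 0.198.
A–C: 5/23 differ, p = 0.217, d = 0.257.
B–C: 6/23 differ, p = 0.261, d = 0.321.
The smallest distance is between A and B.

A and B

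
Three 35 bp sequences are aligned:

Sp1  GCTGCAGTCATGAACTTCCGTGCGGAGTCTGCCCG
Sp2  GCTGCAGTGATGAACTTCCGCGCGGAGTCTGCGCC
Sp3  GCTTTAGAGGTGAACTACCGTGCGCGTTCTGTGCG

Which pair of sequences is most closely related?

Sp1–Sp2: 4/35 differ, p = 0.114, d = 0.124.
Sp1–Sp3: 11/35 differ, p = 0.314, d = 0.407.
Sp2–Sp3: 11/35 differ, p = 0.314, d = 0.407.
The smallest distance is between Sp1 and Sp2.

Sp1 and Sp2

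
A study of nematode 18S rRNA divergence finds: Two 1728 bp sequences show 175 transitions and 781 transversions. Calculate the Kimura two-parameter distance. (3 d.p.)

1.117

P = 175/1728 ≈ 0.101273 and Q = 781/1728 ≈ 0.451968.
Under the Kimura two-parameter model, d = −½ ln(1 − 2P − Q) − ¼ ln(1 − 2Q).
1 − 2P − Q = 0.345486, giving −½ ln(0.345486) = 0.531402.
1 − 2Q = 0.096064, giving −¼ ln(0.096064) = 0.585685.
d = 0.531402 + 0.585685 = 1.117087.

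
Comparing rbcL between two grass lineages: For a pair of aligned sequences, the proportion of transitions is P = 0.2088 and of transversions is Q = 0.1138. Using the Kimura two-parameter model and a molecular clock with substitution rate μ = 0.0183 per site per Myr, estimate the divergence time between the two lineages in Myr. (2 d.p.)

12.12

Under the Kimura two-parameter model, d = −½ ln(1 − 2P − Q) − ¼ ln(1 − 2Q).
1 − 2P − Q = 0.4686, giving −½ ln(0.4686) = 0.379003.
1 − 2Q = 0.7724, giving −¼ ln(0.7724) = 0.064563.
d = 0.379003 + 0.064563 = 0.443566.
Under a molecular clock d = 2μt, so t = d/(2μ) = 0.443566 / (2 × 0.0183) = 12.12 Myr.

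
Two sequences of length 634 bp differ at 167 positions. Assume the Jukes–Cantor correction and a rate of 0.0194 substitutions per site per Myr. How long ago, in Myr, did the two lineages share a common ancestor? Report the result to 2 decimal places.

p = 167/634 ≈ 0.263407.
d = −(3/4) ln(1 − 4p/3) = −0.75 ln(1 − 0.351209) = −0.75 ln(0.648791)
  = −0.75 × (-0.432645) = 0.324484 substitutions/site.
Under a molecular clock d = 2μt, so t = d/(2μ) = 0.324484 / (2 × 0.0194) = 8.36 Myr.

8.36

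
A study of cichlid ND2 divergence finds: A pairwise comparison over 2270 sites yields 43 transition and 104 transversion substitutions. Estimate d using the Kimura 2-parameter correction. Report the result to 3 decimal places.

P = 43/2270 ≈ 0.018943 and Q = 104/2270 ≈ 0.045815.
Under the Kimura two-parameter model, d = −½ ln(1 − 2P − Q) − ¼ ln(1 − 2Q).
1 − 2P − Q = 0.916299, giving −½ ln(0.916299) = 0.043706.
1 − 2Q = 0.90837, giving −¼ ln(0.90837) = 0.024026.
d = 0.043706 + 0.024026 = 0.067732.

0.068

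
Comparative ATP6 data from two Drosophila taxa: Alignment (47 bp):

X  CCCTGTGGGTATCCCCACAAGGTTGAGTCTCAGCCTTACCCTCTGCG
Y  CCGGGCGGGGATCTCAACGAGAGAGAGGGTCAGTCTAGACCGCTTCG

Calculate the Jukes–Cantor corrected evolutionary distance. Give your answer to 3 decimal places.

The sequences differ at 18 of 47 sites, so p = 18/47 ≈ 0.382979.
d = −(3/4) ln(1 − 4p/3) = −0.75 ln(1 − 0.510639) = −0.75 ln(0.489361)
  = −0.75 × (-0.714655) = 0.535991 substitutions/site.

0.536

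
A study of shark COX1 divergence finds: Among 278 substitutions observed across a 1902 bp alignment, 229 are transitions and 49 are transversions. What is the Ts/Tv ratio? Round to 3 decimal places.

R = 229/49 = 4.673469… ≈ 4.673 (to 3 d.p.).

4.673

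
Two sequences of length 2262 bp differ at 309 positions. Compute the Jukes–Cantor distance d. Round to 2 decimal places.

p = 309/2262 ≈ 0.136605.
d = −(3/4) ln(1 − 4p/3) = −0.75 ln(1 − 0.18214) = −0.75 ln(0.81786)
  = −0.75 × (-0.201064) = 0.150798 substitutions/site.

0.15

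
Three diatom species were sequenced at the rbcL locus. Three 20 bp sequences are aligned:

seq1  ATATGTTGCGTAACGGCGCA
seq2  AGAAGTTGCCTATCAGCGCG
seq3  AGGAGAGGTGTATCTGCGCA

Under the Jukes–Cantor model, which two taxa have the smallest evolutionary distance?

seq1 and seq2

seq1–seq2: 6/20 differ, p = 0.300, d = 0.383.
seq1–seq3: 8/20 differ, p = 0.400, d = 0.572.
seq2–seq3: 7/20 differ, p = 0.350, d = 0.471.
The smallest distance is between seq1 and seq2.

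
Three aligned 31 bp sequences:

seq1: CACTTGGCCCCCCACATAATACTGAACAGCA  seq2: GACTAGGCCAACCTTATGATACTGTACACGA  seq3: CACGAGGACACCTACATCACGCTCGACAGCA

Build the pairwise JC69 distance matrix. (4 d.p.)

d(seq1,seq2) = 0.4217, d(seq1,seq3) = 0.4217, d(seq2,seq3) = 0.6913

seq1–seq2: 10/31 sites differ → p ≈ 0.322581, d = −0.75 ln(1 − 0.430108) = 0.421731 ≈ 0.4217.
seq1–seq3: 10/31 sites differ → p ≈ 0.322581, d = −0.75 ln(1 − 0.430108) = 0.421731 ≈ 0.4217.
seq2–seq3: 14/31 sites differ → p ≈ 0.451613, d = −0.75 ln(1 − 0.602151) = 0.691262 ≈ 0.6913.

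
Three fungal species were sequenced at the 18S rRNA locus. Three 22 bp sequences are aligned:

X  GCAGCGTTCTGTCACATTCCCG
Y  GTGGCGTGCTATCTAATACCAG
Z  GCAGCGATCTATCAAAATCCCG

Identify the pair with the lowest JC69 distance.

X–Y: 8/22 differ, p = 0.364, d = 0.497.
X–Z: 4/22 differ, p = 0.182, d = 0.208.
Y–Z: 8/22 differ, p = 0.364, d = 0.497.
The smallest distance is between X and Z.

X and Z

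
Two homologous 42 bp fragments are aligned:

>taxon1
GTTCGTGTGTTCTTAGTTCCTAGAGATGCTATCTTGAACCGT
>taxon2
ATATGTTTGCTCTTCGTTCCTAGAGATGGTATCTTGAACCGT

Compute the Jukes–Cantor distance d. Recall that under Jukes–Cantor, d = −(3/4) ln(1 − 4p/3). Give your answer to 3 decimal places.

The sequences differ at 7 of 42 sites (1, 3, 4, 7, 10, 15, 29), so p = 7/42 ≈ 0.166667.
d = −(3/4) ln(1 − 4p/3) = −0.75 ln(1 − 0.222223) = −0.75 ln(0.777777)
  = −0.75 × (-0.251315) = 0.188486 substitutions/site.

0.188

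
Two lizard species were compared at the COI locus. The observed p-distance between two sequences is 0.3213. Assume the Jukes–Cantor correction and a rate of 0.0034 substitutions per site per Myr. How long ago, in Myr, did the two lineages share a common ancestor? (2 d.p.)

61.69

d = −(3/4) ln(1 − 4p/3) = −0.75 ln(1 − 0.4284) = −0.75 ln(0.5716)
  = −0.75 × (-0.559316) = 0.419487 substitutions/site.
Under a molecular clock d = 2μt, so t = d/(2μ) = 0.419487 / (2 × 0.0034) = 61.69 Myr.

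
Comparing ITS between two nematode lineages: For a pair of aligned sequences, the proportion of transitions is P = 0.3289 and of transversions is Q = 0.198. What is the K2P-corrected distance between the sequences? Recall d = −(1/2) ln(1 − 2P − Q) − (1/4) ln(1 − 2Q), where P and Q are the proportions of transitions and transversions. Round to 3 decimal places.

Under the Kimura two-parameter model, d = −½ ln(1 − 2P − Q) − ¼ ln(1 − 2Q).
1 − 2P − Q = 0.1442, giving −½ ln(0.1442) = 0.968277.
1 − 2Q = 0.604, giving −¼ ln(0.604) = 0.126045.
d = 0.968277 + 0.126045 = 1.094322.

1.094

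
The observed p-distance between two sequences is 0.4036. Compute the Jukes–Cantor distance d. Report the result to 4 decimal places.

0.5794

d = −(3/4) ln(1 − 4p/3) = −0.75 ln(1 − 0.538133) = −0.75 ln(0.461867)
  = −0.75 × (-0.772478) = 0.579359 substitutions/site.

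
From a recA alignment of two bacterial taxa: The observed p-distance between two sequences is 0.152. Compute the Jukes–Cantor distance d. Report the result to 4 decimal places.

0.1699

d = −(3/4) ln(1 − 4p/3) = −0.75 ln(1 − 0.202667) = −0.75 ln(0.797333)
  = −0.75 × (-0.226483) = 0.169862 substitutions/site.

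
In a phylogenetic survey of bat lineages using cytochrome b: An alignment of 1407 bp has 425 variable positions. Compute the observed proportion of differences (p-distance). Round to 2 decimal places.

p = 425/1407 = 0.302061… ≈ 0.30 (to 2 d.p.).

0.30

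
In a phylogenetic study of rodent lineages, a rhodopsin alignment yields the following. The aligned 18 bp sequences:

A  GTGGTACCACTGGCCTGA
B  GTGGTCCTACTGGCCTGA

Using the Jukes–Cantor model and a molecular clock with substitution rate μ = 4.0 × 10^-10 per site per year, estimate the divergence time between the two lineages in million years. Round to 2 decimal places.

The sequences differ at 2 of 18 sites (6, 8), so p = 2/18 ≈ 0.111111.
d = −(3/4) ln(1 − 4p/3) = −0.75 ln(1 − 0.148148) = −0.75 ln(0.851852)
  = −0.75 × (-0.160342) = 0.120257 substitutions/site.
Under a molecular clock d = 2μt, so t = d/(2μ) = 0.120257 / (2 × 4.0 × 10^-10) = 150.32 million years.

150.32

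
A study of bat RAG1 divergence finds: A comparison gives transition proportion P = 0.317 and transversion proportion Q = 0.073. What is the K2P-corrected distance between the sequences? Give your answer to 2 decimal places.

0.65

Under the Kimura two-parameter model, d = −½ ln(1 − 2P − Q) − ¼ ln(1 − 2Q).
1 − 2P − Q = 0.293, giving −½ ln(0.293) = 0.613791.
1 − 2Q = 0.854, giving −¼ ln(0.854) = 0.039456.
d = 0.613791 + 0.039456 = 0.653247.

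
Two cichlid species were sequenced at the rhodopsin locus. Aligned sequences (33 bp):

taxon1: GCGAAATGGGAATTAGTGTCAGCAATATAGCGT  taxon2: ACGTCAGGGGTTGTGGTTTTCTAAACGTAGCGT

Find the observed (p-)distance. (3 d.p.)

0.455

The sequences differ at 15 of 33 positions.
p = 15/33 = 0.454545… ≈ 0.455 (to 3 d.p.).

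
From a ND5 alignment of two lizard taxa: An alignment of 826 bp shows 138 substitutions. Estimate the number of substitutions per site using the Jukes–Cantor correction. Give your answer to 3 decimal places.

0.189

p = 138/826 ≈ 0.16707.
d = −(3/4) ln(1 − 4p/3) = −0.75 ln(1 − 0.22276) = −0.75 ln(0.77724)
  = −0.75 × (-0.252006) = 0.189005 substitutions/site.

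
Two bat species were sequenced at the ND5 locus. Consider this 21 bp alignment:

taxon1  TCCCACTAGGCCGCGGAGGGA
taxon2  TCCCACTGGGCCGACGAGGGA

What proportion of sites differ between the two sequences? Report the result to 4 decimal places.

The sequences differ at 3 of 21 positions (sites 8, 14, 15).
p = 3/21 = 0.142857… ≈ 0.1429 (to 4 d.p.).

0.1429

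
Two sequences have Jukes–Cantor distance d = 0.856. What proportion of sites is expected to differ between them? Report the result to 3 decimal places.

p = (3/4)(1 − e^(−4d/3)) = 0.75 × (1 − e^(-1.141333)) = 0.75 × (1 − 0.319393) = 0.510455.

0.510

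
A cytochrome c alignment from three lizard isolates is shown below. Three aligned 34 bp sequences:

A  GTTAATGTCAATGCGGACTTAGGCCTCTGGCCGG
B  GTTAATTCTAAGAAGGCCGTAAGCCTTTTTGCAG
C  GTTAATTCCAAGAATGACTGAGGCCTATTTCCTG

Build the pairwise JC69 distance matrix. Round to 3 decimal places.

d(A,B) = 0.597, d(A,C) = 0.423, d(B,C) = 0.326

A–B: 14/34 sites differ → p ≈ 0.411765, d = −0.75 ln(1 − 0.54902) = 0.597249 ≈ 0.597.
A–C: 11/34 sites differ → p ≈ 0.323529, d = −0.75 ln(1 − 0.431372) = 0.423397 ≈ 0.423.
B–C: 9/34 sites differ → p ≈ 0.264706, d = −0.75 ln(1 − 0.352941) = 0.326488 ≈ 0.326.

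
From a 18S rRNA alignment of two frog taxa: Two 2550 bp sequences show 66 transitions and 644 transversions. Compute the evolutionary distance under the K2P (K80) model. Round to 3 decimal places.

P = 66/2550 ≈ 0.025882 and Q = 644/2550 ≈ 0.252549.
Under the Kimura two-parameter model, d = −½ ln(1 − 2P − Q) − ¼ ln(1 − 2Q).
1 − 2P − Q = 0.695687, giving −½ ln(0.695687) = 0.181428.
1 − 2Q = 0.494902, giving −¼ ln(0.494902) = 0.175849.
d = 0.181428 + 0.175849 = 0.357277.

0.357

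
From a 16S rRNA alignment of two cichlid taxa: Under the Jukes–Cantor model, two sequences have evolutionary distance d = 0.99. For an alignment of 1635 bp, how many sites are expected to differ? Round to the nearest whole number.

899

Invert JC69: p = (3/4)(1 − e^(−4d/3)) = 0.75 × (1 − e^(-1.32)) = 0.75 × (1 − 0.267135) = 0.549649.
Expected differing sites = pL ≈ 0.549649 × 1635 = 898.676115 ≈ 899.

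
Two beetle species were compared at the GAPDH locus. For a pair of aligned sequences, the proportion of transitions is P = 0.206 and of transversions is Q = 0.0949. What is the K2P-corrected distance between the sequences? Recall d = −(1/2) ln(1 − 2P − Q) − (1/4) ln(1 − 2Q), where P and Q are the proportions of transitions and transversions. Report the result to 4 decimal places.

0.4061

Under the Kimura two-parameter model, d = −½ ln(1 − 2P − Q) − ¼ ln(1 − 2Q).
1 − 2P − Q = 0.4931, giving −½ ln(0.4931) = 0.353522.
1 − 2Q = 0.8102, giving −¼ ln(0.8102) = 0.052619.
d = 0.353522 + 0.052619 = 0.406141.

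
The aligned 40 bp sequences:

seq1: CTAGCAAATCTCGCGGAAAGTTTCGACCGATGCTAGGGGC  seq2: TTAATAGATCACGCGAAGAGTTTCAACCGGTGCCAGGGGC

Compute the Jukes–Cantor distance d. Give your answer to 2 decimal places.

The sequences differ at 10 of 40 sites (1, 4, 5, 7, 11, 16, 18, 25, 30, 34), so p = 10/40 = 0.25.
d = −(3/4) ln(1 − 4p/3) = −0.75 ln(1 − 0.333333) = −0.75 ln(0.666667)
  = −0.75 × (-0.405465) = 0.304099 substitutions/site.

0.30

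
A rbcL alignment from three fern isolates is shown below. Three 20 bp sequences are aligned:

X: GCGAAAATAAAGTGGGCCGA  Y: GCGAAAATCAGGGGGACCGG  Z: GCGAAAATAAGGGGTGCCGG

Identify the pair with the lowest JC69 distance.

X–Y: 5/20 differ, p = 0.250, d = 0.304.
X–Z: 4/20 differ, p = 0.200, d = 0.233.
Y–Z: 3/20 differ, p = 0.150, d = 0.167.
The smallest distance is between Y and Z.

Y and Z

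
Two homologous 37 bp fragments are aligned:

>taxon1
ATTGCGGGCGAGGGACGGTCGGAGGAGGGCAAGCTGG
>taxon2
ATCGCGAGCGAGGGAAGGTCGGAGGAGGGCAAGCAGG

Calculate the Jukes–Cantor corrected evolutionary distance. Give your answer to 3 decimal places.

0.117

The sequences differ at 4 of 37 sites (3, 7, 16, 35), so p = 4/37 ≈ 0.108108.
d = −(3/4) ln(1 − 4p/3) = −0.75 ln(1 − 0.144144) = −0.75 ln(0.855856)
  = −0.75 × (-0.155653) = 0.116740 substitutions/site.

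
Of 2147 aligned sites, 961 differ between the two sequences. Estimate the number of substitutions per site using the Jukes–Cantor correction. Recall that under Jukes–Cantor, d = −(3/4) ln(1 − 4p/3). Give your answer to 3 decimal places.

0.681

p = 961/2147 ≈ 0.447601.
d = −(3/4) ln(1 − 4p/3) = −0.75 ln(1 − 0.596801) = −0.75 ln(0.403199)
  = −0.75 × (-0.908325) = 0.681244 substitutions/site.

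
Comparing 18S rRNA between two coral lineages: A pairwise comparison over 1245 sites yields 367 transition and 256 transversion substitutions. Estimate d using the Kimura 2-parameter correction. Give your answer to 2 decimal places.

P = 367/1245 ≈ 0.294779 and Q = 256/1245 ≈ 0.205622.
Under the Kimura two-parameter model, d = −½ ln(1 − 2P − Q) − ¼ ln(1 − 2Q).
1 − 2P − Q = 0.20482, giving −½ ln(0.20482) = 0.792812.
1 − 2Q = 0.588756, giving −¼ ln(0.588756) = 0.132436.
d = 0.792812 + 0.132436 = 0.925248.

0.93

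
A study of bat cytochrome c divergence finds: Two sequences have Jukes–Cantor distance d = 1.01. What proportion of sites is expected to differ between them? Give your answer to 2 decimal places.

0.55

p = (3/4)(1 − e^(−4d/3)) = 0.75 × (1 − e^(-1.346667)) = 0.75 × (1 − 0.260106) = 0.554921.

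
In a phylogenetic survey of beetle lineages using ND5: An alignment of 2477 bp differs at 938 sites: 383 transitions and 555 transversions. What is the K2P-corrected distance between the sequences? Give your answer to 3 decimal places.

0.530

P = 383/2477 ≈ 0.154623 and Q = 555/2477 ≈ 0.224061.
Under the Kimura two-parameter model, d = −½ ln(1 − 2P − Q) − ¼ ln(1 − 2Q).
1 − 2P − Q = 0.466693, giving −½ ln(0.466693) = 0.381042.
1 − 2Q = 0.551878, giving −¼ ln(0.551878) = 0.148607.
d = 0.381042 + 0.148607 = 0.529649.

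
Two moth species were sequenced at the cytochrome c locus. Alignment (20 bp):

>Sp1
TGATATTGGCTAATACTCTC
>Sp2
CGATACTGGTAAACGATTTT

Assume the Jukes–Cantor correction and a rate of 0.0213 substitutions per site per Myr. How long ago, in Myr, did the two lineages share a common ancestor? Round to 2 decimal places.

The sequences differ at 9 of 20 sites (1, 6, 10, 11, 14, 15, 16, 18, 20), so p = 9/20 = 0.45.
d = −(3/4) ln(1 − 4p/3) = −0.75 ln(1 − 0.6) = −0.75 ln(0.4)
  = −0.75 × (-0.916291) = 0.687218 substitutions/site.
Under a molecular clock d = 2μt, so t = d/(2μ) = 0.687218 / (2 × 0.0213) = 16.13 Myr.

16.13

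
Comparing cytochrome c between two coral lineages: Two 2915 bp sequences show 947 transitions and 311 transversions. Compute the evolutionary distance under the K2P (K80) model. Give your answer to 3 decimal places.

P = 947/2915 ≈ 0.324871 and Q = 311/2915 ≈ 0.10669.
Under the Kimura two-parameter model, d = −½ ln(1 − 2P − Q) − ¼ ln(1 − 2Q).
1 − 2P − Q = 0.243568, giving −½ ln(0.243568) = 0.706180.
1 − 2Q = 0.78662, giving −¼ ln(0.78662) = 0.060002.
d = 0.706180 + 0.060002 = 0.766182.

0.766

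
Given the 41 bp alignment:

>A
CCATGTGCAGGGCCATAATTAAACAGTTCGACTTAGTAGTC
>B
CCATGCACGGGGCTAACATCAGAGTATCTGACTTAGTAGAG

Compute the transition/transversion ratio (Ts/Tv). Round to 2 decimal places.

1.50

Transitions are A↔G and C↔T; transversions are all other mismatches.
Transitions: 9. Transversions: 6.
R = 9/6 = 1.50.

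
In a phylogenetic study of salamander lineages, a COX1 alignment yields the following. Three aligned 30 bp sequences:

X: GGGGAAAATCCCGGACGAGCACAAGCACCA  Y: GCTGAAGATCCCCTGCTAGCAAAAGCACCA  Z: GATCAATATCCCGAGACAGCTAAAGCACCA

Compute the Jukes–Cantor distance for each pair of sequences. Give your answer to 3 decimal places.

d(X,Y) = 0.330, d(X,Z) = 0.441, d(Y,Z) = 0.330

X–Y: 8/30 sites differ → p ≈ 0.266667, d = −0.75 ln(1 − 0.355556) = 0.329526 ≈ 0.330.
X–Z: 10/30 sites differ → p ≈ 0.333333, d = −0.75 ln(1 − 0.444444) = 0.440839 ≈ 0.441.
Y–Z: 8/30 sites differ → p ≈ 0.266667, d = −0.75 ln(1 − 0.355556) = 0.329526 ≈ 0.330.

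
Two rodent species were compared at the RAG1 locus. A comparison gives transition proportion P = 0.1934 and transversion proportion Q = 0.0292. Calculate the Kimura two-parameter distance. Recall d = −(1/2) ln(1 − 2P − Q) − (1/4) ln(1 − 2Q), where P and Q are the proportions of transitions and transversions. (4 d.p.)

Under the Kimura two-parameter model, d = −½ ln(1 − 2P − Q) − ¼ ln(1 − 2Q).
1 − 2P − Q = 0.584, giving −½ ln(0.584) = 0.268927.
1 − 2Q = 0.9416, giving −¼ ln(0.9416) = 0.015044.
d = 0.268927 + 0.015044 = 0.283971.

0.2840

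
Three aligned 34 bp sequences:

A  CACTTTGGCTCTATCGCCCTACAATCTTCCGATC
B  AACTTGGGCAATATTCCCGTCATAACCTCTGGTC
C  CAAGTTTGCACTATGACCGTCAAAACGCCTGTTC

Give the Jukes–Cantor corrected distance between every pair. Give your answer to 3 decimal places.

A–B: 14/34 sites differ → p ≈ 0.411765, d = −0.75 ln(1 − 0.54902) = 0.597249 ≈ 0.597.
A–C: 14/34 sites differ → p ≈ 0.411765, d = −0.75 ln(1 − 0.54902) = 0.597249 ≈ 0.597.
B–C: 12/34 sites differ → p ≈ 0.352941, d = −0.75 ln(1 − 0.470588) = 0.476991 ≈ 0.477.

d(A,B) = 0.597, d(A,C) = 0.597, d(B,C) = 0.477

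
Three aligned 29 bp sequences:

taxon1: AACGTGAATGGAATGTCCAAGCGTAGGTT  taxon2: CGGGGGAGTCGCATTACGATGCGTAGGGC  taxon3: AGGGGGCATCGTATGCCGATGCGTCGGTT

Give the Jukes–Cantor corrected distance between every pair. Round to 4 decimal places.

taxon1–taxon2: 13/29 sites differ → p ≈ 0.448276, d = −0.75 ln(1 − 0.597701) = 0.682920 ≈ 0.6829.
taxon1–taxon3: 10/29 sites differ → p ≈ 0.344828, d = −0.75 ln(1 − 0.459771) = 0.461822 ≈ 0.4618.
taxon2–taxon3: 9/29 sites differ → p ≈ 0.310345, d = −0.75 ln(1 − 0.413793) = 0.400562 ≈ 0.4006.

d(taxon1,taxon2) = 0.6829, d(taxon1,taxon3) = 0.4618, d(taxon2,taxon3) = 0.4006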